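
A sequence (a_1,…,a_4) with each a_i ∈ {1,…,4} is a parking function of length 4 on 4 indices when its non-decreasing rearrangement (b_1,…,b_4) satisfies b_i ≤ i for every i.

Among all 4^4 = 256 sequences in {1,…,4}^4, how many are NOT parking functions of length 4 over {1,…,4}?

|PF| = (5−4)·5^(4−1) = 1·125 = 125 (Pollak)
Check (4,2,4,3) → sorted (2,3,4,4): b_1=2>1, not a PF.
So 256 − 125 = 131 fail.

131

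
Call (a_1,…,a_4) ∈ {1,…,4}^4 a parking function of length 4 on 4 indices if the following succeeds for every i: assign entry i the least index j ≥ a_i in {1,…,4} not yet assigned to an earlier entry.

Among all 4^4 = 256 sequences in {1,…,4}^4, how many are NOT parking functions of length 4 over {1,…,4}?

131

|PF(4,4)| = (4−4+1)·(4+1)^(4−1) = 1 · 125 = 125 [KW]
One tuple (4,3,1,3) → sorted (1,3,3,4): b_2=3>2, not a PF.
4^4 − 125 = 256 − 125 = 131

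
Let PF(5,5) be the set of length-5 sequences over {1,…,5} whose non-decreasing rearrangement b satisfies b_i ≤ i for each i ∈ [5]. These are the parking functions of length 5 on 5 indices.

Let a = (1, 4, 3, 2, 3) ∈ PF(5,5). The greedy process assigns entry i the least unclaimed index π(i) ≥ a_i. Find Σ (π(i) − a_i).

2

Σπ = 5·6/2 = 15 (π permutes [5]); Σa = 1+4+3+2+3 = 13; disp = 15−13 = 2.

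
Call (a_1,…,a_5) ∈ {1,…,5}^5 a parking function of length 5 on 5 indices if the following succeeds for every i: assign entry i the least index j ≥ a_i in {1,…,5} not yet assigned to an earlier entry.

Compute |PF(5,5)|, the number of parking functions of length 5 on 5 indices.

#PF = (5−5+1)·(5+1)^(5−1) = 1·1296 = 1296 [KW]
E.g. (1,1,3,4,3) → sorted (1,1,3,3,4): b_i ≤ i ∀i, a PF.

1296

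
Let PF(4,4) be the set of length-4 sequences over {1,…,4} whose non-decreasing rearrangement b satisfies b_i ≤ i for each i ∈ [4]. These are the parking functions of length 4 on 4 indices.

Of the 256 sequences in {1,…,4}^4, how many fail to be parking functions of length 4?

|PF(4,4)| = (5−4)·5^(4−1) = 1×125 = 125 (Pollak)
Example (3,3,3,1) → sorted (1,3,3,3): b_2=3>2, not a PF.
4^4 − 125 = 256 − 125 = 131

131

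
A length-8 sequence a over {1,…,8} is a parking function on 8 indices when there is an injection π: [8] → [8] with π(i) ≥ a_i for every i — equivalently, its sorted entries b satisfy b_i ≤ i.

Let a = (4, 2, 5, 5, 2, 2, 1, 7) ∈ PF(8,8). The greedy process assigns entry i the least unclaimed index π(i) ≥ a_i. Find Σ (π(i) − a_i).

Σπ = 8·9/2 = 36 (π permutes [8]); Σa = 4+2+5+5+2+2+1+7 = 28; disp = 36−28 = 8.

8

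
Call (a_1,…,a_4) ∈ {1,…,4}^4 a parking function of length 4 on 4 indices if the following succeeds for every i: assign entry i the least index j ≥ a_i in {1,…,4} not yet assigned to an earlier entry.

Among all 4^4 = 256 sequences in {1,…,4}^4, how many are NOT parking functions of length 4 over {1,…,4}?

131

|PF| = 1·5^3 = 1 · 125 = 125 (Pollak)
E.g. (4,1,2,4) → sorted (1,2,4,4): b_3=4>3, not a PF.
So 256 − 125 = 131 fail.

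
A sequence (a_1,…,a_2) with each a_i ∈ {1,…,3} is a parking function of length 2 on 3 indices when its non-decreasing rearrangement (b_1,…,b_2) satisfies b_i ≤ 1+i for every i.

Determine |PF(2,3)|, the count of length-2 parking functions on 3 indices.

#PF = (4−2)·4^(2−1) = 2 · 4 = 8
Example (3,1) → sorted (1,3): b_i ≤ 1+i ∀i, a PF.

8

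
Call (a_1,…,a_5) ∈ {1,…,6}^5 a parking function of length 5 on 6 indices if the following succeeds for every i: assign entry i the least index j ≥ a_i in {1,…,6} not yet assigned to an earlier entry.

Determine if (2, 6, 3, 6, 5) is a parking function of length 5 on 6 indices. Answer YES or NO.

NO

Sorted: b = (2, 3, 5, 6, 6).
  b_1=2 ≤ 2
  b_2=3 ≤ 3
  b_3=5 > 4
  fails at i=3 ⇒ NO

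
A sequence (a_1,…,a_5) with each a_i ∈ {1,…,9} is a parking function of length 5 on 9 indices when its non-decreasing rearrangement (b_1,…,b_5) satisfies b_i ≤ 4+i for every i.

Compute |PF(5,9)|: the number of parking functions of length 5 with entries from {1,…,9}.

50000

Count = (9+1−5)·(9+1)^{5−1} = 5 · 10000 = 50000
Check (6,1,6,3,8) → sorted (1,3,6,6,8): b_i ≤ 4+i ∀i, a PF.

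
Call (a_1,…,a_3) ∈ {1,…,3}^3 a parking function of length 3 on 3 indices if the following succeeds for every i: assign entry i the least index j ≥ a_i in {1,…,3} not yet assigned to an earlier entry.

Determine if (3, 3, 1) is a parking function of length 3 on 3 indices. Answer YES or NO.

NO

Sorted: b = (1, 3, 3).
  b_1=1 ≤ 1
  b_2=3 > 2
  fails at i=2 ⇒ NO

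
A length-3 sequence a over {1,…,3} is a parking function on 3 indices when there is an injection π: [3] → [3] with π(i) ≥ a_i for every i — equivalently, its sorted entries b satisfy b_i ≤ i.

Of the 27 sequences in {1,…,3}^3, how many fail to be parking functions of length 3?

11

Count = (3−3+1)·(3+1)^(3−1) = 1×16 = 16 [KW]
Check (3,3,3) → sorted (3,3,3): b_1=3>1, not a PF.
3^3 − 16 = 27 − 16 = 11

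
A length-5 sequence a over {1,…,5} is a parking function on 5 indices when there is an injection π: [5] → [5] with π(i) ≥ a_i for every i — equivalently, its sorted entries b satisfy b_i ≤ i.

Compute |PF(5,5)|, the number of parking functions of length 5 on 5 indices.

#PF = (5+1−5)·(5+1)^{5−1} = 1×1296 = 1296 (Pollak)
E.g. (1,3,2,5,1) → sorted (1,1,2,3,5): b_i ≤ i ∀i, a PF.

1296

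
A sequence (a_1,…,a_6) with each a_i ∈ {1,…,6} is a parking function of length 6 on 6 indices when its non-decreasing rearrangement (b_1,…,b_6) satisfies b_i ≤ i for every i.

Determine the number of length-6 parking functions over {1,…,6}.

#PF = 1·7^5 = 1 · 16807 = 16807 [KW]
Example (1,1,4,2,4,3) → sorted (1,1,2,3,4,4): b_i ≤ i ∀i, a PF.

16807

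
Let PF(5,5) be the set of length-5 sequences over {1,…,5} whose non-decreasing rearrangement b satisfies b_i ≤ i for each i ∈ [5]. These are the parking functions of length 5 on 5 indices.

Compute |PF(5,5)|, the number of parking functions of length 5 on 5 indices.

1296

|PF| = 1·6^4 = 1×1296 = 1296
E.g. (2,4,1,2,1) → sorted (1,1,2,2,4): b_i ≤ i ∀i, a PF.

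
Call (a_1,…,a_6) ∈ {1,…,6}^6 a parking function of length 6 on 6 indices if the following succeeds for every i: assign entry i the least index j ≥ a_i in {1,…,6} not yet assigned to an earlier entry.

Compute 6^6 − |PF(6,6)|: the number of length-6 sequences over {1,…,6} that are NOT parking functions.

29849

|PF| = (6+1−6)·(6+1)^{6−1} = 1 · 16807 = 16807 [KW]
Example (5,3,4,6,6,4) → sorted (3,4,4,5,6,6): b_1=3>1, not a PF.
6^6 − 16807 = 46656 − 16807 = 29849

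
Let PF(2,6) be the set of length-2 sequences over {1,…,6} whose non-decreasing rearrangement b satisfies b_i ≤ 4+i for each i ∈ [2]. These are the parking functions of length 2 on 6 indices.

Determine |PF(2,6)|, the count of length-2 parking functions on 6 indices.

35

|PF| = (6−2+1)·(6+1)^(2−1) = 5×7 = 35 (Pollak)
Example (4,6) → sorted (4,6): b_i ≤ 4+i ∀i, a PF.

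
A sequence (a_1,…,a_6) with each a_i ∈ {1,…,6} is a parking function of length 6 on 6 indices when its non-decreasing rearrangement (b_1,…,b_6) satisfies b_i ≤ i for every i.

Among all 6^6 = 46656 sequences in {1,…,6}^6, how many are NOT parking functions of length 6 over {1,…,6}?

29849

|PF| = (7−6)·7^(6−1) = 1×16807 = 16807
One tuple (5,2,5,5,5,6) → sorted (2,5,5,5,5,6): b_1=2>1, not a PF.
Total 46656; non-PF = 46656−16807 = 29849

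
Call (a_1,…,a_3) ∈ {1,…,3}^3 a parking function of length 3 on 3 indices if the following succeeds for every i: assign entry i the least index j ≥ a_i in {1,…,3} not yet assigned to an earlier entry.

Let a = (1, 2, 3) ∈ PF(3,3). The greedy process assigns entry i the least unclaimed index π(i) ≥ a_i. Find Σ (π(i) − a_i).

0

Σπ = 3·4/2 = 6 (π permutes [3]); Σa = 1+2+3 = 6; disp = 6−6 = 0.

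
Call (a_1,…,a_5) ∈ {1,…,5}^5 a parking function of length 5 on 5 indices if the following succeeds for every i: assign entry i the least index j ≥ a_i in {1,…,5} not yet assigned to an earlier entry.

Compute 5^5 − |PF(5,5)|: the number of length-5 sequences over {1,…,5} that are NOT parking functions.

1829

Count = (5+1−5)·(5+1)^{5−1} = 1×1296 = 1296 [KW]
Example (4,4,5,4,5) → sorted (4,4,4,5,5): b_1=4>1, not a PF.
Total 3125; non-PF = 3125−1296 = 1829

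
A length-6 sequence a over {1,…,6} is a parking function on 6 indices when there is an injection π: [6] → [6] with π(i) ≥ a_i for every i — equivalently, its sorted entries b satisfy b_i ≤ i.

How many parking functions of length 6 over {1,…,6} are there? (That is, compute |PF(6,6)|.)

16807

Count = 1·7^5 = 1·16807 = 16807
E.g. (1,2,5,4,3,2) → sorted (1,2,2,3,4,5): b_i ≤ i ∀i, a PF.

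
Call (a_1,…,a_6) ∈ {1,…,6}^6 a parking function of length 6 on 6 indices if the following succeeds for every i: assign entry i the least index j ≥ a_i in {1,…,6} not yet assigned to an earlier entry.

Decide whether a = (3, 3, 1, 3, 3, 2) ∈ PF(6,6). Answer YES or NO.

Rearranged: b = (1, 2, 3, 3, 3, 3).
  b_1=1 ≤ 1
  b_2=2 ≤ 2
  b_3=3 ≤ 3
  b_4=3 ≤ 4
  b_5=3 ≤ 5
  b_6=3 ≤ 6
All bounds hold ⇒ YES

YES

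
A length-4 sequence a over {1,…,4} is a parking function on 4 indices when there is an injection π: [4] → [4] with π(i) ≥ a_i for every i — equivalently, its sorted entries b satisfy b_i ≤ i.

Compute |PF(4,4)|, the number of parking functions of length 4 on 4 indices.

125

|PF(4,4)| = 1·5^3 = 1 · 125 = 125 [KW]
E.g. (3,1,2,4) → sorted (1,2,3,4): b_i ≤ i ∀i, a PF.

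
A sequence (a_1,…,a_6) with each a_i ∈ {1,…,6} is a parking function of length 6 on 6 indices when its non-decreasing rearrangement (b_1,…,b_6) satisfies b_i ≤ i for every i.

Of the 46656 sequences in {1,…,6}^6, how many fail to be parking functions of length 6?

29849

|PF| = (7−6)·7^(6−1) = 1·16807 = 16807 [KW]
One tuple (5,4,3,1,6,6) → sorted (1,3,4,5,6,6): b_2=3>2, not a PF.
Total 46656; non-PF = 46656−16807 = 29849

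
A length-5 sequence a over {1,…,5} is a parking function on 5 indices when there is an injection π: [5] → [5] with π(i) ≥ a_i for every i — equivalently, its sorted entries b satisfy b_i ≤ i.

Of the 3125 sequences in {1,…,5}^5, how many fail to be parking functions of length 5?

Count = 1·6^4 = 1·1296 = 1296 [KW]
Example (3,4,5,5,4) → sorted (3,4,4,5,5): b_1=3>1, not a PF.
5^5 − 1296 = 3125 − 1296 = 1829

1829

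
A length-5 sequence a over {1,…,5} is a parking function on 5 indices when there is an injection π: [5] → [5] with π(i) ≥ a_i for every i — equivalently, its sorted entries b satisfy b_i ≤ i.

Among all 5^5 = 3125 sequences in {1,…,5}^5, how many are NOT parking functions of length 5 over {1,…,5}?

1829

Count = (5−5+1)·(5+1)^(5−1) = 1×1296 = 1296 (Konheim–Weiss)
Example (1,3,5,4,3) → sorted (1,3,3,4,5): b_2=3>2, not a PF.
5^5 − 1296 = 3125 − 1296 = 1829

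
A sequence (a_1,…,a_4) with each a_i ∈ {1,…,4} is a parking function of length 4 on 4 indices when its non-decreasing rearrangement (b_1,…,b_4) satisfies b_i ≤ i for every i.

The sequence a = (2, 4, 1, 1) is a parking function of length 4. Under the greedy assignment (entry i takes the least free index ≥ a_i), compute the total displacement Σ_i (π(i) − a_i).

Σπ = 4·5/2 = 10 (π permutes [4]); Σa = 2+4+1+1 = 8; disp = 10−8 = 2.

2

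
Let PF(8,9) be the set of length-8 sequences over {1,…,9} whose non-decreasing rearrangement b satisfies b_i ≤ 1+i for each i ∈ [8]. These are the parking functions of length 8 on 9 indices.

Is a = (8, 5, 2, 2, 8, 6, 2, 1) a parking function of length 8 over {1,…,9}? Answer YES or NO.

Order a: b = (1, 2, 2, 2, 5, 6, 8, 8).
  b_1=1 ≤ 2
  b_2=2 ≤ 3
  b_3=2 ≤ 4
  b_4=2 ≤ 5
  b_5=5 ≤ 6
  b_6=6 ≤ 7
  b_7=8 ≤ 8
  b_8=8 ≤ 9
All bounds hold ⇒ YES

YES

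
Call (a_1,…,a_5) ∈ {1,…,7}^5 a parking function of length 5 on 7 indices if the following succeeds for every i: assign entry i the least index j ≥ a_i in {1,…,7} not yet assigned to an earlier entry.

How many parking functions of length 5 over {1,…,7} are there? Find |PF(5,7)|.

12288

|PF(5,7)| = (7−5+1)·(7+1)^(5−1) = 3·4096 = 12288 (Pollak)
Example (6,4,1,5,6) → sorted (1,4,5,6,6): b_i ≤ 2+i ∀i, a PF.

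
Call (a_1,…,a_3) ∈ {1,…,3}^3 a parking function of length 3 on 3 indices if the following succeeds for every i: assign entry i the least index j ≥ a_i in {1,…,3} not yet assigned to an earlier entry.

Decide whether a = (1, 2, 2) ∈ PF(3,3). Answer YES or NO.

Sorted: b = (1, 2, 2).
  b_1=1 ≤ 1
  b_2=2 ≤ 2
  b_3=2 ≤ 3
All bounds hold ⇒ YES

YES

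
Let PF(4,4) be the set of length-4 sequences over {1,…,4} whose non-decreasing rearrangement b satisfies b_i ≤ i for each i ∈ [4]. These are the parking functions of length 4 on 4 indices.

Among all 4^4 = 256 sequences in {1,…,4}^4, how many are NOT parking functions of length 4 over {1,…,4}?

|PF| = (5−4)·5^(4−1) = 1 · 125 = 125 [KW]
Example (4,2,4,3) → sorted (2,3,4,4): b_1=2>1, not a PF.
So 256 − 125 = 131 fail.

131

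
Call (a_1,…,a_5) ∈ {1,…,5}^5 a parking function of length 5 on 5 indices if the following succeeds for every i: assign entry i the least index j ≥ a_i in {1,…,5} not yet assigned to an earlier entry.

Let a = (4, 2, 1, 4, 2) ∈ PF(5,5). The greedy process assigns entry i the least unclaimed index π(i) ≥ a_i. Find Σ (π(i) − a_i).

Σπ(i) = 1+…+5 = 15; Σa = 4+2+1+4+2 = 13; disp = 15−13 = 2.

2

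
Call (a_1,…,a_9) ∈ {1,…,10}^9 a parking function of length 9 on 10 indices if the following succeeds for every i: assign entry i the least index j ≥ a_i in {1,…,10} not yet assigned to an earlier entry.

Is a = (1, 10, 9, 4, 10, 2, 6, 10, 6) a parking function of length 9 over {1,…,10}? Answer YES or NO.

NO

Order a: b = (1, 2, 4, 6, 6, 9, 10, 10, 10).
  b_1=1 ≤ 2
  b_2=2 ≤ 3
  b_3=4 ≤ 4
  b_4=6 > 5
  fails at i=4 ⇒ NO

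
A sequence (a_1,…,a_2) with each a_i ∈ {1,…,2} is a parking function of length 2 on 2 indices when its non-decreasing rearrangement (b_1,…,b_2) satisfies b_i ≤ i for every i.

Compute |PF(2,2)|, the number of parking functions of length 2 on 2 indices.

3

#PF = 1·3^1 = 1 · 3 = 3 (Pollak)
Example (1,2) → sorted (1,2): b_i ≤ i ∀i, a PF.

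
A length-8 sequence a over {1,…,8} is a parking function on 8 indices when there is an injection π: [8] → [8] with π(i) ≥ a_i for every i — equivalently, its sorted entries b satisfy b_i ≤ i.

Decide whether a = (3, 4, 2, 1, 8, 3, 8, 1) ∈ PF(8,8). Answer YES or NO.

Order a: b = (1, 1, 2, 3, 3, 4, 8, 8).
  b_1=1 ≤ 1
  b_2=1 ≤ 2
  b_3=2 ≤ 3
  b_4=3 ≤ 4
  b_5=3 ≤ 5
  b_6=4 ≤ 6
  b_7=8 > 7
  fails at i=7 ⇒ NO

NO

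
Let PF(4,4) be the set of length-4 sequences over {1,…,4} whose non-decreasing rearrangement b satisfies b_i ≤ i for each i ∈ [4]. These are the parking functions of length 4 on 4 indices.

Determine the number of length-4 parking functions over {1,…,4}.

125

Count = (4+1−4)·(4+1)^{4−1} = 1×125 = 125 (Pollak)
Check (1,3,2,3) → sorted (1,2,3,3): b_i ≤ i ∀i, a PF.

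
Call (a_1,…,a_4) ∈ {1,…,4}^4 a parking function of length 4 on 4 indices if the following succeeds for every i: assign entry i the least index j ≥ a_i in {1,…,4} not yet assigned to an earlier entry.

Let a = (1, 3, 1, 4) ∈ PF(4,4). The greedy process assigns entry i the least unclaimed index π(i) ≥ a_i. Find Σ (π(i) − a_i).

1

Σπ = 10 ({1..4} each once); Σa = 1+3+1+4 = 9; disp = 10−9 = 1.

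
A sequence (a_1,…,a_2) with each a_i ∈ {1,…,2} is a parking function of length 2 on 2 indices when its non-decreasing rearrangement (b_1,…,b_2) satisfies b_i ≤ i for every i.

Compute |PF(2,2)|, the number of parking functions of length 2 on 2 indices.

3

|PF| = (2−2+1)·(2+1)^(2−1) = 1 · 3 = 3 (Konheim–Weiss)
Check (1,1) → sorted (1,1): b_i ≤ i ∀i, a PF.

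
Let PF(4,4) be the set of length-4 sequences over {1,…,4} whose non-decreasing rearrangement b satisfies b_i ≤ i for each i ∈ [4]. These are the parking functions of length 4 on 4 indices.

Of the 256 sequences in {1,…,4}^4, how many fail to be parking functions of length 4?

131

#PF = 1·5^3 = 1·125 = 125 [KW]
Example (3,4,4,3) → sorted (3,3,4,4): b_1=3>1, not a PF.
So 256 − 125 = 131 fail.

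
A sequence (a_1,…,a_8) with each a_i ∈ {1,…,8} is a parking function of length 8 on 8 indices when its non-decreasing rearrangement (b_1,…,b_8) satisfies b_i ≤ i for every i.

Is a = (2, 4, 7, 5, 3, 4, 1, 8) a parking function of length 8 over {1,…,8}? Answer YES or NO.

Rearranged: b = (1, 2, 3, 4, 4, 5, 7, 8).
  b_1=1 ≤ 1
  b_2=2 ≤ 2
  b_3=3 ≤ 3
  b_4=4 ≤ 4
  b_5=4 ≤ 5
  b_6=5 ≤ 6
  b_7=7 ≤ 7
  b_8=8 ≤ 8
All bounds hold ⇒ YES

YES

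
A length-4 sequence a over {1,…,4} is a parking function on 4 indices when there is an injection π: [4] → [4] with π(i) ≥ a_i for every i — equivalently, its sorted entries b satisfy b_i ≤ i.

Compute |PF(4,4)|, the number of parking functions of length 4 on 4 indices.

125

|PF(4,4)| = (5−4)·5^(4−1) = 1×125 = 125
E.g. (2,2,1,3) → sorted (1,2,2,3): b_i ≤ i ∀i, a PF.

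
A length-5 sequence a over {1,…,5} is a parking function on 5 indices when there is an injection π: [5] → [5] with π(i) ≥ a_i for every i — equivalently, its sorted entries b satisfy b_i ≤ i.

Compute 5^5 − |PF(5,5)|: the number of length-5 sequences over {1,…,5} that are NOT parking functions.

#PF = (5+1−5)·(5+1)^{5−1} = 1·1296 = 1296 [KW]
Check (4,5,5,3,3) → sorted (3,3,4,5,5): b_1=3>1, not a PF.
5^5 − 1296 = 3125 − 1296 = 1829

1829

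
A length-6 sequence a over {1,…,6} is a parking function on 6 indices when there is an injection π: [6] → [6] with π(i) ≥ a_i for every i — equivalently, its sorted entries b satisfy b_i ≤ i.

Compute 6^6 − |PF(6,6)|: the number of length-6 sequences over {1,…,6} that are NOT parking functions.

29849

|PF| = (6+1−6)·(6+1)^{6−1} = 1 · 16807 = 16807 (Pollak)
E.g. (3,4,6,6,5,6) → sorted (3,4,5,6,6,6): b_1=3>1, not a PF.
So 46656 − 16807 = 29849 fail.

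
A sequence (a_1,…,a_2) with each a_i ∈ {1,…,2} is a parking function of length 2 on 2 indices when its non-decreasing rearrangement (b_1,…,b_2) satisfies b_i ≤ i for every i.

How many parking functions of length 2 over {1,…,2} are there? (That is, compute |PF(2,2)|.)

|PF| = 1·3^1 = 1 · 3 = 3 [KW]
Check (1,2) → sorted (1,2): b_i ≤ i ∀i, a PF.

3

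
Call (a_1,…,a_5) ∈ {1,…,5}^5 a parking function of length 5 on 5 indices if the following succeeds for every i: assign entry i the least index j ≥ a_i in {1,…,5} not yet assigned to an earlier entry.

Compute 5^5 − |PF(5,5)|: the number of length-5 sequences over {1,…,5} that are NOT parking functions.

|PF(5,5)| = (6−5)·6^(5−1) = 1 · 1296 = 1296
One tuple (5,4,5,3,2) → sorted (2,3,4,5,5): b_1=2>1, not a PF.
So 3125 − 1296 = 1829 fail.

1829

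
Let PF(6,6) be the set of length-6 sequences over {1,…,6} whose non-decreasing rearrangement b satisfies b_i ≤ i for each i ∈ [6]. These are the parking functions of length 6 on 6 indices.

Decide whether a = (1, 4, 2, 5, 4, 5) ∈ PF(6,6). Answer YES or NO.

NO

Rearranged: b = (1, 2, 4, 4, 5, 5).
  b_1=1 ≤ 1
  b_2=2 ≤ 2
  b_3=4 > 3
  fails at i=3 ⇒ NO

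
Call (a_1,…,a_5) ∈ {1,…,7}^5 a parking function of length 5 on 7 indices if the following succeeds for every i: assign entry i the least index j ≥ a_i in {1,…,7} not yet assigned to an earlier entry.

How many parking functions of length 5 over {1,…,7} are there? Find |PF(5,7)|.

12288

Count = (7+1−5)·(7+1)^{5−1} = 3×4096 = 12288 [KW]
E.g. (4,7,6,5,3) → sorted (3,4,5,6,7): b_i ≤ 2+i ∀i, a PF.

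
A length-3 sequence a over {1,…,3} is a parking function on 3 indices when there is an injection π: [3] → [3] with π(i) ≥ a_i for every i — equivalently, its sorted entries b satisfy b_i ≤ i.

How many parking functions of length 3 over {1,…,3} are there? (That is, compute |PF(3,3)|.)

Count = 1·4^2 = 1 · 16 = 16
E.g. (2,3,1) → sorted (1,2,3): b_i ≤ i ∀i, a PF.

16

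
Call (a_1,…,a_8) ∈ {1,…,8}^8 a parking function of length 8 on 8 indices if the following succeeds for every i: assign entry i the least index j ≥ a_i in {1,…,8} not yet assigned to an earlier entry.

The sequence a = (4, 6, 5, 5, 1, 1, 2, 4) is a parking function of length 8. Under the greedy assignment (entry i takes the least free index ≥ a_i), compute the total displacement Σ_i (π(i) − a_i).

Σπ = 8·9/2 = 36 (π permutes [8]); Σa = 4+6+5+5+1+1+2+4 = 28; disp = 36−28 = 8.

8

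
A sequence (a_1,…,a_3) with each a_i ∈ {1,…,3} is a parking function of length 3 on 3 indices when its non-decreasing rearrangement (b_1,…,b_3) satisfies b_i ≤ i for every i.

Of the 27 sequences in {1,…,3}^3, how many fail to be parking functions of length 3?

|PF(3,3)| = (3+1−3)·(3+1)^{3−1} = 1·16 = 16
Check (2,3,2) → sorted (2,2,3): b_1=2>1, not a PF.
3^3 − 16 = 27 − 16 = 11

11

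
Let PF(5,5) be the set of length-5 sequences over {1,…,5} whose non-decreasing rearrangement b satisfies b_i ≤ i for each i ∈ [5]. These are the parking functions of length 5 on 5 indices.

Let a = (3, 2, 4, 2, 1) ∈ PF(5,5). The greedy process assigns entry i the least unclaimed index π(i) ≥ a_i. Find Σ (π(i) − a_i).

3

Σπ(i) = 1+…+5 = 15; Σa = 3+2+4+2+1 = 12; disp = 15−12 = 3.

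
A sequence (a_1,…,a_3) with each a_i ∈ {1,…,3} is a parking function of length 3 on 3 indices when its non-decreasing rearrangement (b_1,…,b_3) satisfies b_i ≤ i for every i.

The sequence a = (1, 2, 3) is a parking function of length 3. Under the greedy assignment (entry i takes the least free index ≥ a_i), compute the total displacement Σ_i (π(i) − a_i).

Σπ = 3·4/2 = 6 (π permutes [3]); Σa = 1+2+3 = 6; disp = 6−6 = 0.

0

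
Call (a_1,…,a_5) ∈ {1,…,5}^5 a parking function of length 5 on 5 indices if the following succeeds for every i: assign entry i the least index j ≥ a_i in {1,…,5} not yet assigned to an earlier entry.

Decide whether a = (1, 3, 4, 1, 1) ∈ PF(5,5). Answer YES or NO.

YES

Sorted: b = (1, 1, 1, 3, 4).
  b_1=1 ≤ 1
  b_2=1 ≤ 2
  b_3=1 ≤ 3
  b_4=3 ≤ 4
  b_5=4 ≤ 5
All bounds hold ⇒ YES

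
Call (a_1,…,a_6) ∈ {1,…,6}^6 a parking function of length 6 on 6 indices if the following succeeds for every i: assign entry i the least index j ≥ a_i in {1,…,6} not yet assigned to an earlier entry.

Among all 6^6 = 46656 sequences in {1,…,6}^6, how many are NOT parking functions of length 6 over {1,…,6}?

29849

|PF| = (7−6)·7^(6−1) = 1×16807 = 16807 [KW]
Example (6,6,6,3,3,5) → sorted (3,3,5,6,6,6): b_1=3>1, not a PF.
6^6 − 16807 = 46656 − 16807 = 29849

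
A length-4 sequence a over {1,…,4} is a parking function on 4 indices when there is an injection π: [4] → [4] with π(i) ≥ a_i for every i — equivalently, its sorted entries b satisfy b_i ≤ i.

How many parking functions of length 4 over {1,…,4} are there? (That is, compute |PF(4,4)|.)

125

|PF| = (4−4+1)·(4+1)^(4−1) = 1 · 125 = 125 (Pollak)
One tuple (1,1,1,3) → sorted (1,1,1,3): b_i ≤ i ∀i, a PF.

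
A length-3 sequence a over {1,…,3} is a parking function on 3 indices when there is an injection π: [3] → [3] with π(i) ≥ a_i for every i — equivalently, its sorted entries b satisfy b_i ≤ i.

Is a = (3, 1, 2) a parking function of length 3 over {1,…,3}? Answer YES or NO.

Rearranged: b = (1, 2, 3).
  b_1=1 ≤ 1
  b_2=2 ≤ 2
  b_3=3 ≤ 3
All bounds hold ⇒ YES

YES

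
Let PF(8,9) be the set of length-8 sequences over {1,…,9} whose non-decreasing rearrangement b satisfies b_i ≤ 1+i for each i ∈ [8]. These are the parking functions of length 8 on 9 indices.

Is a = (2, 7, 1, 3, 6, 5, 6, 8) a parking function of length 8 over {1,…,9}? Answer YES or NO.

Rearranged: b = (1, 2, 3, 5, 6, 6, 7, 8).
  b_1=1 ≤ 2
  b_2=2 ≤ 3
  b_3=3 ≤ 4
  b_4=5 ≤ 5
  b_5=6 ≤ 6
  b_6=6 ≤ 7
  b_7=7 ≤ 8
  b_8=8 ≤ 9
All bounds hold ⇒ YES

YES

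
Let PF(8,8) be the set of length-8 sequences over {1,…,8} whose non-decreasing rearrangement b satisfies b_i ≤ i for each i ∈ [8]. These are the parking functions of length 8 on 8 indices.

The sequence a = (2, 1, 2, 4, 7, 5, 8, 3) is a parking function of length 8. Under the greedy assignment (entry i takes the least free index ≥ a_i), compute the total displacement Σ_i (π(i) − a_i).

4

Σπ(i) = 1+…+8 = 36; Σa = 2+1+2+4+7+5+8+3 = 32; disp = 36−32 = 4.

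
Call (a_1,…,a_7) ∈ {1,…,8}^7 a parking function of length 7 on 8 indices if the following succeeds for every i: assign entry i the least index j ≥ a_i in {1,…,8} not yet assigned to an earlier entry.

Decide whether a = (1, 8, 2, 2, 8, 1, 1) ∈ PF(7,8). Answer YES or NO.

Order a: b = (1, 1, 1, 2, 2, 8, 8).
  b_1=1 ≤ 2
  b_2=1 ≤ 3
  b_3=1 ≤ 4
  b_4=2 ≤ 5
  b_5=2 ≤ 6
  b_6=8 > 7
  fails at i=6 ⇒ NO

NO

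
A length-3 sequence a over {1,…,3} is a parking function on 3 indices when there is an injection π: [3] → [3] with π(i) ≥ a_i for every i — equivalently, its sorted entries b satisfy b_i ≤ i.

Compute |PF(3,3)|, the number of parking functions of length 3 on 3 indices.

Count = (3−3+1)·(3+1)^(3−1) = 1·16 = 16 (Pollak)
Example (2,3,1) → sorted (1,2,3): b_i ≤ i ∀i, a PF.

16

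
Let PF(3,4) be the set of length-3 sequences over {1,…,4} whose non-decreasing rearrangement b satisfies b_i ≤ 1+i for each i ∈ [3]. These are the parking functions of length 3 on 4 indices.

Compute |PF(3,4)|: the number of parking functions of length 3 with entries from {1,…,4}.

Count = 2·5^2 = 2 · 25 = 50 [KW]
Check (2,2,4) → sorted (2,2,4): b_i ≤ 1+i ∀i, a PF.

50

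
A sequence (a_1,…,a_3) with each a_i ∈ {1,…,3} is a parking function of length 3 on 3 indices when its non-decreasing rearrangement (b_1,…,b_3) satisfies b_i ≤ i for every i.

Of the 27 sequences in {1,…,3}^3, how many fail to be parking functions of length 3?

Count = (3−3+1)·(3+1)^(3−1) = 1·16 = 16 [KW]
E.g. (3,3,2) → sorted (2,3,3): b_1=2>1, not a PF.
So 27 − 16 = 11 fail.

11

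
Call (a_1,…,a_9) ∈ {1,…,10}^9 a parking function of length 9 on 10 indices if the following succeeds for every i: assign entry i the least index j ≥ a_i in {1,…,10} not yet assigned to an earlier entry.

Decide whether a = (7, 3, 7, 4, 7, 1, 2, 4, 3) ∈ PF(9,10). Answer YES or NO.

Sorted: b = (1, 2, 3, 3, 4, 4, 7, 7, 7).
  b_1=1 ≤ 2
  b_2=2 ≤ 3
  b_3=3 ≤ 4
  b_4=3 ≤ 5
  b_5=4 ≤ 6
  b_6=4 ≤ 7
  b_7=7 ≤ 8
  b_8=7 ≤ 9
  b_9=7 ≤ 10
All bounds hold ⇒ YES

YES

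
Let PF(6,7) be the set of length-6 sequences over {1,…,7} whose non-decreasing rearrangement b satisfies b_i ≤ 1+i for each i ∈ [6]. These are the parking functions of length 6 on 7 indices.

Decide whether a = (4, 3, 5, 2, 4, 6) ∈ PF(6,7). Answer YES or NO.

YES

Order a: b = (2, 3, 4, 4, 5, 6).
  b_1=2 ≤ 2
  b_2=3 ≤ 3
  b_3=4 ≤ 4
  b_4=4 ≤ 5
  b_5=5 ≤ 6
  b_6=6 ≤ 7
All bounds hold ⇒ YES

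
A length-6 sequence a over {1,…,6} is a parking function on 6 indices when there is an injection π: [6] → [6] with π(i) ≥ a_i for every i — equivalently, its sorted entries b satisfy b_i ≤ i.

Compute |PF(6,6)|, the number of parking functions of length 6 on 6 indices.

|PF(6,6)| = (7−6)·7^(6−1) = 1×16807 = 16807 (Konheim–Weiss)
Check (2,4,3,2,5,1) → sorted (1,2,2,3,4,5): b_i ≤ i ∀i, a PF.

16807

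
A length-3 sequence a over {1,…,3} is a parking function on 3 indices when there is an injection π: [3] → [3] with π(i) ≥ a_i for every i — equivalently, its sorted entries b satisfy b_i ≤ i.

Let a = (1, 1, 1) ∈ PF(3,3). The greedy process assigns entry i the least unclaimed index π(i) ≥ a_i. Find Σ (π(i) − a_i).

Σπ = 3·4/2 = 6 (π permutes [3]); Σa = 1+1+1 = 3; disp = 6−3 = 3.

3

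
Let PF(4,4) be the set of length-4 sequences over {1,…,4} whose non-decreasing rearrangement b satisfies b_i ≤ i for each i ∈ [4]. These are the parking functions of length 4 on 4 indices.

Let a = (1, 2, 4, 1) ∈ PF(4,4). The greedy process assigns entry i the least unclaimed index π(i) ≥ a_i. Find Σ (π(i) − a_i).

Σπ = 10 ({1..4} each once); Σa = 1+2+4+1 = 8; disp = 10−8 = 2.

2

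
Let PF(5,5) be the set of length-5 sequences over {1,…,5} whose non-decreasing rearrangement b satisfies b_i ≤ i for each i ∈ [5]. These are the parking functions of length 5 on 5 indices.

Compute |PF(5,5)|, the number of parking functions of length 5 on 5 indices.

Count = 1·6^4 = 1×1296 = 1296 [KW]
Check (1,5,3,3,2) → sorted (1,2,3,3,5): b_i ≤ i ∀i, a PF.

1296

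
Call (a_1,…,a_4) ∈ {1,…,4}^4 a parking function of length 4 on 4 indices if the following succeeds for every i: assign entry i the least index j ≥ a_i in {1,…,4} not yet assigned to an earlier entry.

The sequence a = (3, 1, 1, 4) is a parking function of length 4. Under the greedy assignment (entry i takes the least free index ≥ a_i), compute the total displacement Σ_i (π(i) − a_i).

Σπ(i) = 1+…+4 = 10; Σa = 3+1+1+4 = 9; disp = 10−9 = 1.

1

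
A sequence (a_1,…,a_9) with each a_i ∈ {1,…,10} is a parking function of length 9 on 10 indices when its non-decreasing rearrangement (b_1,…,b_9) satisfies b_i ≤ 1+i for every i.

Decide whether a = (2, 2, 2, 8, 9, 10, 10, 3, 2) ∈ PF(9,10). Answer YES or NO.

Rearranged: b = (2, 2, 2, 2, 3, 8, 9, 10, 10).
  b_1=2 ≤ 2
  b_2=2 ≤ 3
  b_3=2 ≤ 4
  b_4=2 ≤ 5
  b_5=3 ≤ 6
  b_6=8 > 7
  fails at i=6 ⇒ NO

NO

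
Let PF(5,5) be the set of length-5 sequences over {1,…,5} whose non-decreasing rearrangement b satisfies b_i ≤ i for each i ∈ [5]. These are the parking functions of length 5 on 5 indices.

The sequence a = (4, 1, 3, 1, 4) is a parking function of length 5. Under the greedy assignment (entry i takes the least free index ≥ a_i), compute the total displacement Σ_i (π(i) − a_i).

2

Σπ = 5·6/2 = 15 (π permutes [5]); Σa = 4+1+3+1+4 = 13; disp = 15−13 = 2.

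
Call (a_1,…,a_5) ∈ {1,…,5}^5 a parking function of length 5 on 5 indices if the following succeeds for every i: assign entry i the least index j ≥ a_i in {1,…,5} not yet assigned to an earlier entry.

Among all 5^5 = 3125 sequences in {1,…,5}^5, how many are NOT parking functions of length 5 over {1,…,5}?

1829

Count = (6−5)·6^(5−1) = 1×1296 = 1296 [KW]
Example (2,3,5,4,4) → sorted (2,3,4,4,5): b_1=2>1, not a PF.
5^5 − 1296 = 3125 − 1296 = 1829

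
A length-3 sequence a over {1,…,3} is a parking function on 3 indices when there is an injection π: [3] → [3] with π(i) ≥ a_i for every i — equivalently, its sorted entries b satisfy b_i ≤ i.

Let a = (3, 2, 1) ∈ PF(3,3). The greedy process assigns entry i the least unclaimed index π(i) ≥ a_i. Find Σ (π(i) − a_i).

Σπ = 6 ({1..3} each once); Σa = 3+2+1 = 6; disp = 6−6 = 0.

0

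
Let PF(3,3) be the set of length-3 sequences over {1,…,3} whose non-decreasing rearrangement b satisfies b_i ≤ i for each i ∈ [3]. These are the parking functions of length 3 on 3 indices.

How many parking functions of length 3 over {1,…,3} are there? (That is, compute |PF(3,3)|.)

|PF| = (4−3)·4^(3−1) = 1 · 16 = 16 (Pollak)
Check (1,1,1) → sorted (1,1,1): b_i ≤ i ∀i, a PF.

16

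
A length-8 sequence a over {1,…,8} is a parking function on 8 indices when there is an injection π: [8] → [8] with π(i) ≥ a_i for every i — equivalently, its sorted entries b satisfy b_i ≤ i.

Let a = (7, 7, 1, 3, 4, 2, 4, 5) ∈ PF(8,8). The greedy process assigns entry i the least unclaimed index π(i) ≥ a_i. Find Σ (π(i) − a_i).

Σπ(i) = 1+…+8 = 36; Σa = 7+7+1+3+4+2+4+5 = 33; disp = 36−33 = 3.

3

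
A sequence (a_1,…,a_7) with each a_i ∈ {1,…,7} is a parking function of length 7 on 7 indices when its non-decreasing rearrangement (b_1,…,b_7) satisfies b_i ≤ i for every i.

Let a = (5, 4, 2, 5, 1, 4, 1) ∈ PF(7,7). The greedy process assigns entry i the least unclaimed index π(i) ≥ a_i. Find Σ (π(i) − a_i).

Σπ = 28 ({1..7} each once); Σa = 5+4+2+5+1+4+1 = 22; disp = 28−22 = 6.

6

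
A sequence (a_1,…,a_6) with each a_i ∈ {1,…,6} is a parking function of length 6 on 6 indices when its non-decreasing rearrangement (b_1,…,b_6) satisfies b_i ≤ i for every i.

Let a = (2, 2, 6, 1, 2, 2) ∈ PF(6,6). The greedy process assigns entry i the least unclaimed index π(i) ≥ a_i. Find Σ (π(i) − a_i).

6

Σπ(i) = 1+…+6 = 21; Σa = 2+2+6+1+2+2 = 15; disp = 21−15 = 6.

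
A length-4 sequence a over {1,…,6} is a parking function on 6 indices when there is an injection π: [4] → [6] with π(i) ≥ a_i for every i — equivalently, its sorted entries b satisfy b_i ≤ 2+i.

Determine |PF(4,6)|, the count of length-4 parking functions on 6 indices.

|PF| = (6+1−4)·(6+1)^{4−1} = 3·343 = 1029
Check (4,5,3,6) → sorted (3,4,5,6): b_i ≤ 2+i ∀i, a PF.

1029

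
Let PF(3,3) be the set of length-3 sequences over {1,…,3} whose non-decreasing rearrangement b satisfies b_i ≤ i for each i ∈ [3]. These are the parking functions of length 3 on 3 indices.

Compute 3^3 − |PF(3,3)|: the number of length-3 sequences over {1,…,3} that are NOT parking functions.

|PF(3,3)| = (4−3)·4^(3−1) = 1 · 16 = 16 [KW]
Example (2,3,3) → sorted (2,3,3): b_1=2>1, not a PF.
Total 27; non-PF = 27−16 = 11

11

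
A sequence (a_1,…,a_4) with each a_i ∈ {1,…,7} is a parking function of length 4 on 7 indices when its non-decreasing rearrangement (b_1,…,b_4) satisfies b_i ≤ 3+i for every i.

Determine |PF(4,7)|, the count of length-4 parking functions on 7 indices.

|PF| = (8−4)·8^(4−1) = 4×512 = 2048
Example (5,3,7,2) → sorted (2,3,5,7): b_i ≤ 3+i ∀i, a PF.

2048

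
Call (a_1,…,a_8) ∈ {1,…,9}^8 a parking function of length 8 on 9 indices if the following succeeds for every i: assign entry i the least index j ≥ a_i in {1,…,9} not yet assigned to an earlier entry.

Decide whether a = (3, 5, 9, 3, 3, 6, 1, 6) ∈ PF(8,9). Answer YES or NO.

YES

Sorted: b = (1, 3, 3, 3, 5, 6, 6, 9).
  b_1=1 ≤ 2
  b_2=3 ≤ 3
  b_3=3 ≤ 4
  b_4=3 ≤ 5
  b_5=5 ≤ 6
  b_6=6 ≤ 7
  b_7=6 ≤ 8
  b_8=9 ≤ 9
All bounds hold ⇒ YES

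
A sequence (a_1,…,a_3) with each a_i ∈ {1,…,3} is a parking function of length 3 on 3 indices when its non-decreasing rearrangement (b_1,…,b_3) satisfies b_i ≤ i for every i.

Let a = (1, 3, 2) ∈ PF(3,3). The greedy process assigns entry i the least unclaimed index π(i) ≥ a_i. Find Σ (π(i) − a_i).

Σπ = 3·4/2 = 6 (π permutes [3]); Σa = 1+3+2 = 6; disp = 6−6 = 0.

0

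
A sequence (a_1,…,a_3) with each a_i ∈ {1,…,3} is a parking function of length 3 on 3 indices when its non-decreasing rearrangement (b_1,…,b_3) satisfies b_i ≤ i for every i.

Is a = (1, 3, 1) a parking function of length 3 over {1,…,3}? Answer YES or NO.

Rearranged: b = (1, 1, 3).
  b_1=1 ≤ 1
  b_2=1 ≤ 2
  b_3=3 ≤ 3
All bounds hold ⇒ YES

YES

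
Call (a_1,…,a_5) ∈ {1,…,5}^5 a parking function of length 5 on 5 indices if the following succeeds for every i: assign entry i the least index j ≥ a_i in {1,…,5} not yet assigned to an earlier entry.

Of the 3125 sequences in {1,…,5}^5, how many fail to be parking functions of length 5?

1829

#PF = (5+1−5)·(5+1)^{5−1} = 1 · 1296 = 1296 (Konheim–Weiss)
Example (3,5,5,3,3) → sorted (3,3,3,5,5): b_1=3>1, not a PF.
Total 3125; non-PF = 3125−1296 = 1829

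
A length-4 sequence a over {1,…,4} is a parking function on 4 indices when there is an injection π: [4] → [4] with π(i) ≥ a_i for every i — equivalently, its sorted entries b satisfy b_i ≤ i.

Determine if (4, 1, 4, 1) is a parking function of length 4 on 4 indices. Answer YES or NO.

Order a: b = (1, 1, 4, 4).
  b_1=1 ≤ 1
  b_2=1 ≤ 2
  b_3=4 > 3
  fails at i=3 ⇒ NO

NO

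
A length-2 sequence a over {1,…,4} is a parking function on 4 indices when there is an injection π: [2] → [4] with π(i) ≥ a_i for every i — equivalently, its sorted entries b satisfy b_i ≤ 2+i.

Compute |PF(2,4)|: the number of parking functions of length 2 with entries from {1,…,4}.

|PF| = (4+1−2)·(4+1)^{2−1} = 3·5 = 15
Example (2,1) → sorted (1,2): b_i ≤ 2+i ∀i, a PF.

15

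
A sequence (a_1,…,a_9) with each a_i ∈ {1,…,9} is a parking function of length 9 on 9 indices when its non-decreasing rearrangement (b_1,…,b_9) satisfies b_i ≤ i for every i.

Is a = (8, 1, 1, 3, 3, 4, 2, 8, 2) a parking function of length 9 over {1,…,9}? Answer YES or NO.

Sorted: b = (1, 1, 2, 2, 3, 3, 4, 8, 8).
  b_1=1 ≤ 1
  b_2=1 ≤ 2
  b_3=2 ≤ 3
  b_4=2 ≤ 4
  b_5=3 ≤ 5
  b_6=3 ≤ 6
  b_7=4 ≤ 7
  b_8=8 ≤ 8
  b_9=8 ≤ 9
All bounds hold ⇒ YES

YES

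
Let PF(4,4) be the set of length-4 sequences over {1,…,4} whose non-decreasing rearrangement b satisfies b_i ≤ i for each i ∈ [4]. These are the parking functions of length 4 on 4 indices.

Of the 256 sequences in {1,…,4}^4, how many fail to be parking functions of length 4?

|PF(4,4)| = 1·5^3 = 1×125 = 125 [KW]
E.g. (2,2,3,3) → sorted (2,2,3,3): b_1=2>1, not a PF.
Total 256; non-PF = 256−125 = 131

131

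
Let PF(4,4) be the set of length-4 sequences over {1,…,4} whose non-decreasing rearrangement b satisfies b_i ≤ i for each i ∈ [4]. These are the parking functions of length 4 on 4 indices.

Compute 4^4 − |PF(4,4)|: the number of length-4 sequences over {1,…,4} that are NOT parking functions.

|PF| = (4+1−4)·(4+1)^{4−1} = 1×125 = 125 (Konheim–Weiss)
One tuple (4,3,4,3) → sorted (3,3,4,4): b_1=3>1, not a PF.
Total 256; non-PF = 256−125 = 131

131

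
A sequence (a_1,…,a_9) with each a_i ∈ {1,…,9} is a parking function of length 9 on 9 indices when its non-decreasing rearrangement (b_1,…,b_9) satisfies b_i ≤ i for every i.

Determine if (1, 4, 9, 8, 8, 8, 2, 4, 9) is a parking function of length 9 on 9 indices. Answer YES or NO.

NO

Order a: b = (1, 2, 4, 4, 8, 8, 8, 9, 9).
  b_1=1 ≤ 1
  b_2=2 ≤ 2
  b_3=4 > 3
  fails at i=3 ⇒ NO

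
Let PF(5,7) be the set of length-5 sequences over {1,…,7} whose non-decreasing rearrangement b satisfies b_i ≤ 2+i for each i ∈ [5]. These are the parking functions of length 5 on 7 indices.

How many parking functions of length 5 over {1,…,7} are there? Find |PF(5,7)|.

12288

|PF| = (7+1−5)·(7+1)^{5−1} = 3·4096 = 12288 [KW]
Example (1,4,5,2,3) → sorted (1,2,3,4,5): b_i ≤ 2+i ∀i, a PF.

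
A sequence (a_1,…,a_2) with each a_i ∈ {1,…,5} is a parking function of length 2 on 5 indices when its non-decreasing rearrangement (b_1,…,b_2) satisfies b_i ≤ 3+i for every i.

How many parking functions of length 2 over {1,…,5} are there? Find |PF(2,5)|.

#PF = 4·6^1 = 4·6 = 24 (Pollak)
E.g. (5,3) → sorted (3,5): b_i ≤ 3+i ∀i, a PF.

24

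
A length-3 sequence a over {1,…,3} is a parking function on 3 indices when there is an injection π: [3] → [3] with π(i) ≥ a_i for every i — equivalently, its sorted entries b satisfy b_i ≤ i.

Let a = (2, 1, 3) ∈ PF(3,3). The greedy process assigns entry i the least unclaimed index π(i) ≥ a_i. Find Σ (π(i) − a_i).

0

Σπ(i) = 1+…+3 = 6; Σa = 2+1+3 = 6; disp = 6−6 = 0.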